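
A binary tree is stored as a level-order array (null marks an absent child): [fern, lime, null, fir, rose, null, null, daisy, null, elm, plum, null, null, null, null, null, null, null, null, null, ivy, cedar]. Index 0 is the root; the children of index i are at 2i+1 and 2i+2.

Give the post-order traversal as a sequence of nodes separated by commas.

Post-order visits the left subtree, then the right subtree, then the node.
At fern: go left to lime.
  At lime: go left to fir.
    At fir: go left to daisy.
      daisy is a leaf — visit daisy.
    At fir: no right child.
    Visit fir.
  At lime: go right to rose.
    At rose: go left to elm.
      At elm: no left child.
      At elm: go right to ivy.
        ivy is a leaf — visit ivy.
      Visit elm.
    At rose: go right to plum.
      At plum: go left to cedar.
        cedar is a leaf — visit cedar.
      At plum: no right child.
      Visit plum.
    Visit rose.
  Visit lime.
At fern: no right child.
Visit fern.

daisy, fir, ivy, elm, cedar, plum, rose, lime, fern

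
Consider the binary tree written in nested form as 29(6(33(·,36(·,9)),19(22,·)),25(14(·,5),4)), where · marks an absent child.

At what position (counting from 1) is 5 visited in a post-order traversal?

Post-order visits the left subtree, then the right subtree, then the node.
At 29: go left to 6.
  At 6: go left to 33.
    At 33: no left child.
    At 33: go right to 36.
      At 36: no left child.
      At 36: go right to 9.
        9 is a leaf — visit 9.
      Visit 36.
    Visit 33.
  At 6: go right to 19.
    At 19: go left to 22.
      22 is a leaf — visit 22.
    At 19: no right child.
    Visit 19.
  Visit 6.
At 29: go right to 25.
  At 25: go left to 14.
    At 14: no left child.
    At 14: go right to 5.
      5 is a leaf — visit 5.
    Visit 14.
  At 25: go right to 4.
    4 is a leaf — visit 4.
  Visit 25.
Visit 29.
Full post-order sequence: 9, 36, 33, 22, 19, 6, 5, 14, 4, 25, 29.

7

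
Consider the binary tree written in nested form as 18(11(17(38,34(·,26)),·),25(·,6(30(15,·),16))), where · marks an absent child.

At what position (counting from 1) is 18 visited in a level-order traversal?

Level-order visits nodes level by level from the root, left to right within each level.
Level 0: 18
Level 1: 11, 25
Level 2: 17, 6
Level 3: 38, 34, 30, 16
Level 4: 26, 15
Full level-order sequence: 18, 11, 25, 17, 6, 38, 34, 30, 16, 26, 15.

1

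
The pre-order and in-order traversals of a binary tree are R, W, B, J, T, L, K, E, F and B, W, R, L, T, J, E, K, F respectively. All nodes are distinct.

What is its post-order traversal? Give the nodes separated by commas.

The first element of pre-order is the root; it splits in-order into left and right subtrees.
Root R: left subtree has 2 nodes {B, W}, right has 6 {L, T, J, E, K, F}.
  Root W: left subtree has 1 node {B}, right has 0 { }.
  Root J: left subtree has 2 nodes {L, T}, right has 3 {E, K, F}.
    Root T: left subtree has 1 node {L}, right has 0 { }.
    Root K: left subtree has 1 node {E}, right has 1 {F}.

B, W, L, T, E, F, K, J, R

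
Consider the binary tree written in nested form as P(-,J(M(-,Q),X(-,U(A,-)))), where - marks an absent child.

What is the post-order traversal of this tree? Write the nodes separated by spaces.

Post-order visits the left subtree, then the right subtree, then the node.
At P: no left child.
At P: go right to J.
  At J: go left to M.
    At M: no left child.
    At M: go right to Q.
      Q is a leaf — visit Q.
    Visit M.
  At J: go right to X.
    At X: no left child.
    At X: go right to U.
      At U: go left to A.
        A is a leaf — visit A.
      At U: no right child.
      Visit U.
    Visit X.
  Visit J.
Visit P.

Q M A U X J P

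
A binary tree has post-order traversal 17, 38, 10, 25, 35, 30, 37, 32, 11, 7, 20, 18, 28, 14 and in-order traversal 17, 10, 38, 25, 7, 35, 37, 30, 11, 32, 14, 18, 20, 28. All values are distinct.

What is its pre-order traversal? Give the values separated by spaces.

14 7 25 10 17 38 11 37 35 30 32 28 18 20

The last element of post-order is the root; it splits in-order into left and right subtrees.
Root 14: left subtree has 10 nodes {17, 10, 38, 25, 7, 35, 37, 30, 11, 32}, right has 3 {18, 20, 28}.
  Root 7: left subtree has 4 nodes {17, 10, 38, 25}, right has 5 {35, 37, 30, 11, 32}.
    Root 25: left subtree has 3 nodes {17, 10, 38}, right has 0 { }.
      Root 10: left subtree has 1 node {17}, right has 1 {38}.
    Root 11: left subtree has 3 nodes {35, 37, 30}, right has 1 {32}.
      Root 37: left subtree has 1 node {35}, right has 1 {30}.
  Root 28: left subtree has 2 nodes {18, 20}, right has 0 { }.
    Root 18: left subtree has 0 nodes { }, right has 1 {20}.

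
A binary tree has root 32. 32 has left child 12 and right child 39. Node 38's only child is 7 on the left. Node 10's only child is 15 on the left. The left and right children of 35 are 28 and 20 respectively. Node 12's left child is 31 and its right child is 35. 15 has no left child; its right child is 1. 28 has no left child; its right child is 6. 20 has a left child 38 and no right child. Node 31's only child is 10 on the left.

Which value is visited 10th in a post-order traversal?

Post-order visits the left subtree, then the right subtree, then the node.
At 32: go left to 12.
  At 12: go left to 31.
    At 31: go left to 10.
      At 10: go left to 15.
        At 15: no left child.
        At 15: go right to 1.
          1 is a leaf — visit 1.
        Visit 15.
      At 10: no right child.
      Visit 10.
    At 31: no right child.
    Visit 31.
  At 12: go right to 35.
    At 35: go left to 28.
      At 28: no left child.
      At 28: go right to 6.
        6 is a leaf — visit 6.
      Visit 28.
    At 35: go right to 20.
      At 20: go left to 38.
        At 38: go left to 7.
          7 is a leaf — visit 7.
        At 38: no right child.
        Visit 38.
      At 20: no right child.
      Visit 20.
    Visit 35.
  Visit 12.
At 32: go right to 39.
  39 is a leaf — visit 39.
Visit 32.
Full post-order sequence: 1, 15, 10, 31, 6, 28, 7, 38, 20, 35, 12, 39, 32.

35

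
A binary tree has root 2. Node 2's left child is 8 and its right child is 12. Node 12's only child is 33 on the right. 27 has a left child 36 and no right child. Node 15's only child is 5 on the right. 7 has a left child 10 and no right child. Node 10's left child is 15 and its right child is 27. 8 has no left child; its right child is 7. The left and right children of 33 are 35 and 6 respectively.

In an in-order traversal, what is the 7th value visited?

7

In-order visits the left subtree, then the node, then the right subtree.
At 2: go left to 8.
  At 8: no left child.
  Visit 8.
  At 8: go right to 7.
    At 7: go left to 10.
      At 10: go left to 15.
        At 15: no left child.
        Visit 15.
        At 15: go right to 5.
          5 is a leaf — visit 5.
      Visit 10.
      At 10: go right to 27.
        At 27: go left to 36.
          36 is a leaf — visit 36.
        Visit 27.
        At 27: no right child.
    Visit 7.
    At 7: no right child.
Visit 2.
At 2: go right to 12.
  At 12: no left child.
  Visit 12.
  At 12: go right to 33.
    At 33: go left to 35.
      35 is a leaf — visit 35.
    Visit 33.
    At 33: go right to 6.
      6 is a leaf — visit 6.
Full in-order sequence: 8, 15, 5, 10, 36, 27, 7, 2, 12, 35, 33, 6.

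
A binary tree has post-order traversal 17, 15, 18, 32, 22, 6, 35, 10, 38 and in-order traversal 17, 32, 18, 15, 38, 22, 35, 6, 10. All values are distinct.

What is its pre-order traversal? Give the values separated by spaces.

The last element of post-order is the root; it splits in-order into left and right subtrees.
Root 38: left subtree has 4 nodes {17, 32, 18, 15}, right has 4 {22, 35, 6, 10}.
  Root 32: left subtree has 1 node {17}, right has 2 {18, 15}.
    Root 18: left subtree has 0 nodes { }, right has 1 {15}.
  Root 10: left subtree has 3 nodes {22, 35, 6}, right has 0 { }.
    Root 35: left subtree has 1 node {22}, right has 1 {6}.

38 32 17 18 15 10 35 22 6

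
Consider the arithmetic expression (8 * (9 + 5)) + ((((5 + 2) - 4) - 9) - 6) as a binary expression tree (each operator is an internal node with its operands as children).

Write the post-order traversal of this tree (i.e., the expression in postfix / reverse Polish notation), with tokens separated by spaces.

Post-order on an expression tree gives postfix notation: for each operator, emit left operand, right operand, then the operator.

8 9 5 + * 5 2 + 4 - 9 - 6 - +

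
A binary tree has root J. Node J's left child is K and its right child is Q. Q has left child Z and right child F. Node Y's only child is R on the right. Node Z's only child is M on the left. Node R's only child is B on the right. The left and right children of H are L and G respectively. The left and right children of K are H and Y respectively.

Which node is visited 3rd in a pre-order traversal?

Pre-order visits the node, then its left subtree, then its right subtree.
Visit J.
At J: go left to K.
  Visit K.
  At K: go left to H.
    Visit H.
    At H: go left to L.
      L is a leaf — visit L.
    At H: go right to G.
      G is a leaf — visit G.
  At K: go right to Y.
    Visit Y.
    At Y: no left child.
    At Y: go right to R.
      Visit R.
      At R: no left child.
      At R: go right to B.
        B is a leaf — visit B.
At J: go right to Q.
  Visit Q.
  At Q: go left to Z.
    Visit Z.
    At Z: go left to M.
      M is a leaf — visit M.
    At Z: no right child.
  At Q: go right to F.
    F is a leaf — visit F.
Full pre-order sequence: J, K, H, L, G, Y, R, B, Q, Z, M, F.

H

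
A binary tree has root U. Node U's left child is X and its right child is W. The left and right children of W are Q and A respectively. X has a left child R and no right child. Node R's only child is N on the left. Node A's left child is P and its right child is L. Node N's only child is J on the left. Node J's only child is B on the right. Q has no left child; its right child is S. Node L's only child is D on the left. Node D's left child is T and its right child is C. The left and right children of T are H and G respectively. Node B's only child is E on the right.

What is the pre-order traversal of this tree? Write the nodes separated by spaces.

Pre-order visits the node, then its left subtree, then its right subtree.
Visit U.
At U: go left to X.
  Visit X.
  At X: go left to R.
    Visit R.
    At R: go left to N.
      Visit N.
      At N: go left to J.
        Visit J.
        At J: no left child.
        At J: go right to B.
          Visit B.
          At B: no left child.
          At B: go right to E.
            E is a leaf — visit E.
      At N: no right child.
    At R: no right child.
  At X: no right child.
At U: go right to W.
  Visit W.
  At W: go left to Q.
    Visit Q.
    At Q: no left child.
    At Q: go right to S.
      S is a leaf — visit S.
  At W: go right to A.
    Visit A.
    At A: go left to P.
      P is a leaf — visit P.
    At A: go right to L.
      Visit L.
      At L: go left to D.
        Visit D.
        At D: go left to T.
          Visit T.
          At T: go left to H.
            H is a leaf — visit H.
          At T: go right to G.
            G is a leaf — visit G.
        At D: go right to C.
          C is a leaf — visit C.
      At L: no right child.

U X R N J B E W Q S A P L D T H G C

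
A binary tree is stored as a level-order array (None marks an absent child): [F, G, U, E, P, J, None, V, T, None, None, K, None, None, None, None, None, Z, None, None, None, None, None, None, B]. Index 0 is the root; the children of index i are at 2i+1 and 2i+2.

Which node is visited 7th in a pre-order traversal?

Pre-order visits the node, then its left subtree, then its right subtree.
Visit F.
At F: go left to G.
  Visit G.
  At G: go left to E.
    Visit E.
    At E: go left to V.
      V is a leaf — visit V.
    At E: go right to T.
      Visit T.
      At T: go left to Z.
        Z is a leaf — visit Z.
      At T: no right child.
  At G: go right to P.
    P is a leaf — visit P.
At F: go right to U.
  Visit U.
  At U: go left to J.
    Visit J.
    At J: go left to K.
      Visit K.
      At K: no left child.
      At K: go right to B.
        B is a leaf — visit B.
    At J: no right child.
  At U: no right child.
Full pre-order sequence: F, G, E, V, T, Z, P, U, J, K, B.

P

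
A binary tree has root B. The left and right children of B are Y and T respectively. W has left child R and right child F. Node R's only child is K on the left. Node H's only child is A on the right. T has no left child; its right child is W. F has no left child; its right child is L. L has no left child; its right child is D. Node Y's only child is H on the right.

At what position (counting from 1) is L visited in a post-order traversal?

7

Post-order visits the left subtree, then the right subtree, then the node.
At B: go left to Y.
  At Y: no left child.
  At Y: go right to H.
    At H: no left child.
    At H: go right to A.
      A is a leaf — visit A.
    Visit H.
  Visit Y.
At B: go right to T.
  At T: no left child.
  At T: go right to W.
    At W: go left to R.
      At R: go left to K.
        K is a leaf — visit K.
      At R: no right child.
      Visit R.
    At W: go right to F.
      At F: no left child.
      At F: go right to L.
        At L: no left child.
        At L: go right to D.
          D is a leaf — visit D.
        Visit L.
      Visit F.
    Visit W.
  Visit T.
Visit B.
Full post-order sequence: A, H, Y, K, R, D, L, F, W, T, B.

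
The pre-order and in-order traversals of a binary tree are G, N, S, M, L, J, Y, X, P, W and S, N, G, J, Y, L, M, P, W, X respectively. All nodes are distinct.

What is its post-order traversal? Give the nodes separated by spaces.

S N Y J L W P X M G

The first element of pre-order is the root; it splits in-order into left and right subtrees.
Root G: left subtree has 2 nodes {S, N}, right has 7 {J, Y, L, M, P, W, X}.
  Root N: left subtree has 1 node {S}, right has 0 { }.
  Root M: left subtree has 3 nodes {J, Y, L}, right has 3 {P, W, X}.
    Root L: left subtree has 2 nodes {J, Y}, right has 0 { }.
      Root J: left subtree has 0 nodes { }, right has 1 {Y}.
    Root X: left subtree has 2 nodes {P, W}, right has 0 { }.
      Root P: left subtree has 0 nodes { }, right has 1 {W}.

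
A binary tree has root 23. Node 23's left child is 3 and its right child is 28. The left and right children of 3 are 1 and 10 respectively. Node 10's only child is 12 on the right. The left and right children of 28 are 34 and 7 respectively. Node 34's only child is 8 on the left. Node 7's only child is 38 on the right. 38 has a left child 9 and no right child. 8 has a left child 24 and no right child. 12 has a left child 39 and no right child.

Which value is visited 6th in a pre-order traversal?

Pre-order visits the node, then its left subtree, then its right subtree.
Visit 23.
At 23: go left to 3.
  Visit 3.
  At 3: go left to 1.
    1 is a leaf — visit 1.
  At 3: go right to 10.
    Visit 10.
    At 10: no left child.
    At 10: go right to 12.
      Visit 12.
      At 12: go left to 39.
        39 is a leaf — visit 39.
      At 12: no right child.
At 23: go right to 28.
  Visit 28.
  At 28: go left to 34.
    Visit 34.
    At 34: go left to 8.
      Visit 8.
      At 8: go left to 24.
        24 is a leaf — visit 24.
      At 8: no right child.
    At 34: no right child.
  At 28: go right to 7.
    Visit 7.
    At 7: no left child.
    At 7: go right to 38.
      Visit 38.
      At 38: go left to 9.
        9 is a leaf — visit 9.
      At 38: no right child.
Full pre-order sequence: 23, 3, 1, 10, 12, 39, 28, 34, 8, 24, 7, 38, 9.

39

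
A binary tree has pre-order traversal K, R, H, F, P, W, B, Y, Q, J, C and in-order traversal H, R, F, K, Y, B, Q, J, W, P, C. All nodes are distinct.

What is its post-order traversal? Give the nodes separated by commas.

The first element of pre-order is the root; it splits in-order into left and right subtrees.
Root K: left subtree has 3 nodes {H, R, F}, right has 7 {Y, B, Q, J, W, P, C}.
  Root R: left subtree has 1 node {H}, right has 1 {F}.
  Root P: left subtree has 5 nodes {Y, B, Q, J, W}, right has 1 {C}.
    Root W: left subtree has 4 nodes {Y, B, Q, J}, right has 0 { }.
      Root B: left subtree has 1 node {Y}, right has 2 {Q, J}.
        Root Q: left subtree has 0 nodes { }, right has 1 {J}.

H, F, R, Y, J, Q, B, W, C, P, K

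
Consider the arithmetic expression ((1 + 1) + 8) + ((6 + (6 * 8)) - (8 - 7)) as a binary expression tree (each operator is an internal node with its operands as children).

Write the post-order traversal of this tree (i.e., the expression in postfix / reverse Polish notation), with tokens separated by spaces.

1 1 + 8 + 6 6 8 * + 8 7 - - +

Post-order on an expression tree gives postfix notation: for each operator, emit left operand, right operand, then the operator.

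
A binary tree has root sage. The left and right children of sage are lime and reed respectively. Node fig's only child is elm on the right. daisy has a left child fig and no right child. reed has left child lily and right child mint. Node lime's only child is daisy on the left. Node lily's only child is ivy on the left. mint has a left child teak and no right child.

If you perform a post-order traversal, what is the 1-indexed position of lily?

Post-order visits the left subtree, then the right subtree, then the node.
At sage: go left to lime.
  At lime: go left to daisy.
    At daisy: go left to fig.
      At fig: no left child.
      At fig: go right to elm.
        elm is a leaf — visit elm.
      Visit fig.
    At daisy: no right child.
    Visit daisy.
  At lime: no right child.
  Visit lime.
At sage: go right to reed.
  At reed: go left to lily.
    At lily: go left to ivy.
      ivy is a leaf — visit ivy.
    At lily: no right child.
    Visit lily.
  At reed: go right to mint.
    At mint: go left to teak.
      teak is a leaf — visit teak.
    At mint: no right child.
    Visit mint.
  Visit reed.
Visit sage.
Full post-order sequence: elm, fig, daisy, lime, ivy, lily, teak, mint, reed, sage.

6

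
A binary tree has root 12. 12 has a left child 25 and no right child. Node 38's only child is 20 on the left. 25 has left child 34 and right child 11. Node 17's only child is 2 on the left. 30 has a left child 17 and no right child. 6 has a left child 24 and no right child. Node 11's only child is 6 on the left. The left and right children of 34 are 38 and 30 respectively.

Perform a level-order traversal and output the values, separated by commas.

12, 25, 34, 11, 38, 30, 6, 20, 17, 24, 2

Level-order visits nodes level by level from the root, left to right within each level.
Level 0: 12
Level 1: 25
Level 2: 34, 11
Level 3: 38, 30, 6
Level 4: 20, 17, 24
Level 5: 2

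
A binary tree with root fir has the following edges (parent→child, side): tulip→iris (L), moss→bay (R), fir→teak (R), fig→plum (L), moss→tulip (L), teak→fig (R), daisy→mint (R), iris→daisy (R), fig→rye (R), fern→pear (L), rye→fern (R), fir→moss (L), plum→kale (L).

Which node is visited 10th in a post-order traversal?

fern

Post-order visits the left subtree, then the right subtree, then the node.
At fir: go left to moss.
  At moss: go left to tulip.
    At tulip: go left to iris.
      At iris: no left child.
      At iris: go right to daisy.
        At daisy: no left child.
        At daisy: go right to mint.
          mint is a leaf — visit mint.
        Visit daisy.
      Visit iris.
    At tulip: no right child.
    Visit tulip.
  At moss: go right to bay.
    bay is a leaf — visit bay.
  Visit moss.
At fir: go right to teak.
  At teak: no left child.
  At teak: go right to fig.
    At fig: go left to plum.
      At plum: go left to kale.
        kale is a leaf — visit kale.
      At plum: no right child.
      Visit plum.
    At fig: go right to rye.
      At rye: no left child.
      At rye: go right to fern.
        At fern: go left to pear.
          pear is a leaf — visit pear.
        At fern: no right child.
        Visit fern.
      Visit rye.
    Visit fig.
  Visit teak.
Visit fir.
Full post-order sequence: mint, daisy, iris, tulip, bay, moss, kale, plum, pear, fern, rye, fig, teak, fir.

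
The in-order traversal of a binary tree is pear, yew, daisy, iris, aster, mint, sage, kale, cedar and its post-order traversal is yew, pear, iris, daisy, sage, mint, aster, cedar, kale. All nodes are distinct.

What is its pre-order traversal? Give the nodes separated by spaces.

kale aster daisy pear yew iris mint sage cedar

The last element of post-order is the root; it splits in-order into left and right subtrees.
Root kale: left subtree has 7 nodes {pear, yew, daisy, iris, aster, mint, sage}, right has 1 {cedar}.
  Root aster: left subtree has 4 nodes {pear, yew, daisy, iris}, right has 2 {mint, sage}.
    Root daisy: left subtree has 2 nodes {pear, yew}, right has 1 {iris}.
      Root pear: left subtree has 0 nodes { }, right has 1 {yew}.
    Root mint: left subtree has 0 nodes { }, right has 1 {sage}.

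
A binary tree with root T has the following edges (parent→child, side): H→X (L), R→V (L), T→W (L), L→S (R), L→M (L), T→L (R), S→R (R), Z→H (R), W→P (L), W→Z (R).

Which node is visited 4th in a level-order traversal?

P

Level-order visits nodes level by level from the root, left to right within each level.
Level 0: T
Level 1: W, L
Level 2: P, Z, M, S
Level 3: H, R
Level 4: X, V
Full level-order sequence: T, W, L, P, Z, M, S, H, R, X, V.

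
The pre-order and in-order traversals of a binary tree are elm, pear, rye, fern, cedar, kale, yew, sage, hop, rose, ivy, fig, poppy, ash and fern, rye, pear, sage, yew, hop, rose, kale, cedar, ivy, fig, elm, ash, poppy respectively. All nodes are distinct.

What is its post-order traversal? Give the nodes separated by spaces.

fern rye sage rose hop yew kale fig ivy cedar pear ash poppy elm

The first element of pre-order is the root; it splits in-order into left and right subtrees.
Root elm: left subtree has 11 nodes {fern, rye, pear, sage, yew, hop, rose, kale, cedar, ivy, fig}, right has 2 {ash, poppy}.
  Root pear: left subtree has 2 nodes {fern, rye}, right has 8 {sage, yew, hop, rose, kale, cedar, ivy, fig}.
    Root rye: left subtree has 1 node {fern}, right has 0 { }.
    Root cedar: left subtree has 5 nodes {sage, yew, hop, rose, kale}, right has 2 {ivy, fig}.
      Root kale: left subtree has 4 nodes {sage, yew, hop, rose}, right has 0 { }.
        Root yew: left subtree has 1 node {sage}, right has 2 {hop, rose}.
          Root hop: left subtree has 0 nodes { }, right has 1 {rose}.
      Root ivy: left subtree has 0 nodes { }, right has 1 {fig}.
  Root poppy: left subtree has 1 node {ash}, right has 0 { }.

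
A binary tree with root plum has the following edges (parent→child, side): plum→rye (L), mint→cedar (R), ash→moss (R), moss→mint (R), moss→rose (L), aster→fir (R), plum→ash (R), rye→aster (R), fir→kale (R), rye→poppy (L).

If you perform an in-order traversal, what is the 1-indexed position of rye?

2

In-order visits the left subtree, then the node, then the right subtree.
At plum: go left to rye.
  At rye: go left to poppy.
    poppy is a leaf — visit poppy.
  Visit rye.
  At rye: go right to aster.
    At aster: no left child.
    Visit aster.
    At aster: go right to fir.
      At fir: no left child.
      Visit fir.
      At fir: go right to kale.
        kale is a leaf — visit kale.
Visit plum.
At plum: go right to ash.
  At ash: no left child.
  Visit ash.
  At ash: go right to moss.
    At moss: go left to rose.
      rose is a leaf — visit rose.
    Visit moss.
    At moss: go right to mint.
      At mint: no left child.
      Visit mint.
      At mint: go right to cedar.
        cedar is a leaf — visit cedar.
Full in-order sequence: poppy, rye, aster, fir, kale, plum, ash, rose, moss, mint, cedar.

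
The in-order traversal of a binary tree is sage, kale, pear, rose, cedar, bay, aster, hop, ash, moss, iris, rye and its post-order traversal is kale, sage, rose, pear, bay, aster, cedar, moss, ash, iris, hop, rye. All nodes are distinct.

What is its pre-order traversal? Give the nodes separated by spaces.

The last element of post-order is the root; it splits in-order into left and right subtrees.
Root rye: left subtree has 11 nodes {sage, kale, pear, rose, cedar, bay, aster, hop, ash, moss, iris}, right has 0 { }.
  Root hop: left subtree has 7 nodes {sage, kale, pear, rose, cedar, bay, aster}, right has 3 {ash, moss, iris}.
    Root cedar: left subtree has 4 nodes {sage, kale, pear, rose}, right has 2 {bay, aster}.
      Root pear: left subtree has 2 nodes {sage, kale}, right has 1 {rose}.
        Root sage: left subtree has 0 nodes { }, right has 1 {kale}.
      Root aster: left subtree has 1 node {bay}, right has 0 { }.
    Root iris: left subtree has 2 nodes {ash, moss}, right has 0 { }.
      Root ash: left subtree has 0 nodes { }, right has 1 {moss}.

rye hop cedar pear sage kale rose aster bay iris ash moss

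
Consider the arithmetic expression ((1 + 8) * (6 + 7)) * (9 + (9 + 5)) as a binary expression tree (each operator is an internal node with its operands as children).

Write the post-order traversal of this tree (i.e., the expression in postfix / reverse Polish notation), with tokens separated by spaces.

Post-order on an expression tree gives postfix notation: for each operator, emit left operand, right operand, then the operator.

1 8 + 6 7 + * 9 9 5 + + *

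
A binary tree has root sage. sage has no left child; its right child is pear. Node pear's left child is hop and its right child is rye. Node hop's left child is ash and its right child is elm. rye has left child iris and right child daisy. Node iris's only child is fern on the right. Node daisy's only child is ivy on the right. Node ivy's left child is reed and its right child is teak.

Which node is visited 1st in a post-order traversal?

ash

Post-order visits the left subtree, then the right subtree, then the node.
At sage: no left child.
At sage: go right to pear.
  At pear: go left to hop.
    At hop: go left to ash.
      ash is a leaf — visit ash.
    At hop: go right to elm.
      elm is a leaf — visit elm.
    Visit hop.
  At pear: go right to rye.
    At rye: go left to iris.
      At iris: no left child.
      At iris: go right to fern.
        fern is a leaf — visit fern.
      Visit iris.
    At rye: go right to daisy.
      At daisy: no left child.
      At daisy: go right to ivy.
        At ivy: go left to reed.
          reed is a leaf — visit reed.
        At ivy: go right to teak.
          teak is a leaf — visit teak.
        Visit ivy.
      Visit daisy.
    Visit rye.
  Visit pear.
Visit sage.
Full post-order sequence: ash, elm, hop, fern, iris, reed, teak, ivy, daisy, rye, pear, sage.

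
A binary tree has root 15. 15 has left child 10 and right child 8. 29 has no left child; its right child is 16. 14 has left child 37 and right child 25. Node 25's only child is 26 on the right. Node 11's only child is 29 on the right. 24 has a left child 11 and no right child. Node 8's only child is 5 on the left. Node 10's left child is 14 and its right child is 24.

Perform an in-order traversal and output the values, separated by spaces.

37 14 25 26 10 11 29 16 24 15 5 8

In-order visits the left subtree, then the node, then the right subtree.
At 15: go left to 10.
  At 10: go left to 14.
    At 14: go left to 37.
      37 is a leaf — visit 37.
    Visit 14.
    At 14: go right to 25.
      At 25: no left child.
      Visit 25.
      At 25: go right to 26.
        26 is a leaf — visit 26.
  Visit 10.
  At 10: go right to 24.
    At 24: go left to 11.
      At 11: no left child.
      Visit 11.
      At 11: go right to 29.
        At 29: no left child.
        Visit 29.
        At 29: go right to 16.
          16 is a leaf — visit 16.
    Visit 24.
    At 24: no right child.
Visit 15.
At 15: go right to 8.
  At 8: go left to 5.
    5 is a leaf — visit 5.
  Visit 8.
  At 8: no right child.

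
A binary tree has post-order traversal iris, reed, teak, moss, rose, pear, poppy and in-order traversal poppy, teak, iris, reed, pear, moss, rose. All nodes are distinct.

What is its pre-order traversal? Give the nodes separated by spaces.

poppy pear teak reed iris rose moss

The last element of post-order is the root; it splits in-order into left and right subtrees.
Root poppy: left subtree has 0 nodes { }, right has 6 {teak, iris, reed, pear, moss, rose}.
  Root pear: left subtree has 3 nodes {teak, iris, reed}, right has 2 {moss, rose}.
    Root teak: left subtree has 0 nodes { }, right has 2 {iris, reed}.
      Root reed: left subtree has 1 node {iris}, right has 0 { }.
    Root rose: left subtree has 1 node {moss}, right has 0 { }.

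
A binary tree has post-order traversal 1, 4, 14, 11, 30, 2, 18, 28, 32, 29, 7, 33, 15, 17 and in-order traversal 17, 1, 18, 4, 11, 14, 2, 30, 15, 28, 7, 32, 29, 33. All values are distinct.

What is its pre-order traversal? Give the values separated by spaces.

17 15 18 1 2 11 4 14 30 33 7 28 29 32

The last element of post-order is the root; it splits in-order into left and right subtrees.
Root 17: left subtree has 0 nodes { }, right has 13 {1, 18, 4, 11, 14, 2, 30, 15, 28, 7, 32, 29, 33}.
  Root 15: left subtree has 7 nodes {1, 18, 4, 11, 14, 2, 30}, right has 5 {28, 7, 32, 29, 33}.
    Root 18: left subtree has 1 node {1}, right has 5 {4, 11, 14, 2, 30}.
      Root 2: left subtree has 3 nodes {4, 11, 14}, right has 1 {30}.
        Root 11: left subtree has 1 node {4}, right has 1 {14}.
    Root 33: left subtree has 4 nodes {28, 7, 32, 29}, right has 0 { }.
      Root 7: left subtree has 1 node {28}, right has 2 {32, 29}.
        Root 29: left subtree has 1 node {32}, right has 0 { }.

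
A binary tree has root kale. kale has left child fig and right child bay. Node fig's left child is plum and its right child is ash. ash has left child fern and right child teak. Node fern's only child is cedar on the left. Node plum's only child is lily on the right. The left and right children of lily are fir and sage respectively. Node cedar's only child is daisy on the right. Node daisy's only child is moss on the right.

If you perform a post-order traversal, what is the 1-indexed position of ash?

Post-order visits the left subtree, then the right subtree, then the node.
At kale: go left to fig.
  At fig: go left to plum.
    At plum: no left child.
    At plum: go right to lily.
      At lily: go left to fir.
        fir is a leaf — visit fir.
      At lily: go right to sage.
        sage is a leaf — visit sage.
      Visit lily.
    Visit plum.
  At fig: go right to ash.
    At ash: go left to fern.
      At fern: go left to cedar.
        At cedar: no left child.
        At cedar: go right to daisy.
          At daisy: no left child.
          At daisy: go right to moss.
            moss is a leaf — visit moss.
          Visit daisy.
        Visit cedar.
      At fern: no right child.
      Visit fern.
    At ash: go right to teak.
      teak is a leaf — visit teak.
    Visit ash.
  Visit fig.
At kale: go right to bay.
  bay is a leaf — visit bay.
Visit kale.
Full post-order sequence: fir, sage, lily, plum, moss, daisy, cedar, fern, teak, ash, fig, bay, kale.

10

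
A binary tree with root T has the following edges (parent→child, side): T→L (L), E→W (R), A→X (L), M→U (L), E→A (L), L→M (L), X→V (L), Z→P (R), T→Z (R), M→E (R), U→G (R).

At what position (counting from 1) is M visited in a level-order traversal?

Level-order visits nodes level by level from the root, left to right within each level.
Level 0: T
Level 1: L, Z
Level 2: M, P
Level 3: U, E
Level 4: G, A, W
Level 5: X
Level 6: V
Full level-order sequence: T, L, Z, M, P, U, E, G, A, W, X, V.

4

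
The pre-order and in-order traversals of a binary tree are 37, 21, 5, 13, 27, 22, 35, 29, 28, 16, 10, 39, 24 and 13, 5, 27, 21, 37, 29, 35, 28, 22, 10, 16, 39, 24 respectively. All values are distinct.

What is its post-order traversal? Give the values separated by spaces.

The first element of pre-order is the root; it splits in-order into left and right subtrees.
Root 37: left subtree has 4 nodes {13, 5, 27, 21}, right has 8 {29, 35, 28, 22, 10, 16, 39, 24}.
  Root 21: left subtree has 3 nodes {13, 5, 27}, right has 0 { }.
    Root 5: left subtree has 1 node {13}, right has 1 {27}.
  Root 22: left subtree has 3 nodes {29, 35, 28}, right has 4 {10, 16, 39, 24}.
    Root 35: left subtree has 1 node {29}, right has 1 {28}.
    Root 16: left subtree has 1 node {10}, right has 2 {39, 24}.
      Root 39: left subtree has 0 nodes { }, right has 1 {24}.

13 27 5 21 29 28 35 10 24 39 16 22 37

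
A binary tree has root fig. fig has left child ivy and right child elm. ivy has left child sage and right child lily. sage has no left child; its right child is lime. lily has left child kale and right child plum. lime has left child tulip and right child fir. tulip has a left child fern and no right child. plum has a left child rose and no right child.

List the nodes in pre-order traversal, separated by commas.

fig, ivy, sage, lime, tulip, fern, fir, lily, kale, plum, rose, elm

Pre-order visits the node, then its left subtree, then its right subtree.
Visit fig.
At fig: go left to ivy.
  Visit ivy.
  At ivy: go left to sage.
    Visit sage.
    At sage: no left child.
    At sage: go right to lime.
      Visit lime.
      At lime: go left to tulip.
        Visit tulip.
        At tulip: go left to fern.
          fern is a leaf — visit fern.
        At tulip: no right child.
      At lime: go right to fir.
        fir is a leaf — visit fir.
  At ivy: go right to lily.
    Visit lily.
    At lily: go left to kale.
      kale is a leaf — visit kale.
    At lily: go right to plum.
      Visit plum.
      At plum: go left to rose.
        rose is a leaf — visit rose.
      At plum: no right child.
At fig: go right to elm.
  elm is a leaf — visit elm.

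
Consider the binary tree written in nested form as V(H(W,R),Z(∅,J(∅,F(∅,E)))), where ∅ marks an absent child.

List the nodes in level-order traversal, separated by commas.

V, H, Z, W, R, J, F, E

Level-order visits nodes level by level from the root, left to right within each level.
Level 0: V
Level 1: H, Z
Level 2: W, R, J
Level 3: F
Level 4: E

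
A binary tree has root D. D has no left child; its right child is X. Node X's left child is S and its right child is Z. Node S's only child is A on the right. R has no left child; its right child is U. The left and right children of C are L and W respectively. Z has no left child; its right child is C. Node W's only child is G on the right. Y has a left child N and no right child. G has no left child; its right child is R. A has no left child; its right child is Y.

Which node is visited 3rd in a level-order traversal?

Level-order visits nodes level by level from the root, left to right within each level.
Level 0: D
Level 1: X
Level 2: S, Z
Level 3: A, C
Level 4: Y, L, W
Level 5: N, G
Level 6: R
Level 7: U
Full level-order sequence: D, X, S, Z, A, C, Y, L, W, N, G, R, U.

S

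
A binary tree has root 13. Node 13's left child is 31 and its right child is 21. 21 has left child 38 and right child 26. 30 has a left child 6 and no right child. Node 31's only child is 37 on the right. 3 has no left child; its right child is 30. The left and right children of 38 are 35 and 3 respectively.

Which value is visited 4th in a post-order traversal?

Post-order visits the left subtree, then the right subtree, then the node.
At 13: go left to 31.
  At 31: no left child.
  At 31: go right to 37.
    37 is a leaf — visit 37.
  Visit 31.
At 13: go right to 21.
  At 21: go left to 38.
    At 38: go left to 35.
      35 is a leaf — visit 35.
    At 38: go right to 3.
      At 3: no left child.
      At 3: go right to 30.
        At 30: go left to 6.
          6 is a leaf — visit 6.
        At 30: no right child.
        Visit 30.
      Visit 3.
    Visit 38.
  At 21: go right to 26.
    26 is a leaf — visit 26.
  Visit 21.
Visit 13.
Full post-order sequence: 37, 31, 35, 6, 30, 3, 38, 26, 21, 13.

6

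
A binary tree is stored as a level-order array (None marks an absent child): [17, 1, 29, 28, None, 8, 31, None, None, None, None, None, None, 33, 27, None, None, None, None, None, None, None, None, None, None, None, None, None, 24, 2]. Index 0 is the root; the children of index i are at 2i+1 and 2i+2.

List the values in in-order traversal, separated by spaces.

In-order visits the left subtree, then the node, then the right subtree.
At 17: go left to 1.
  At 1: go left to 28.
    28 is a leaf — visit 28.
  Visit 1.
  At 1: no right child.
Visit 17.
At 17: go right to 29.
  At 29: go left to 8.
    8 is a leaf — visit 8.
  Visit 29.
  At 29: go right to 31.
    At 31: go left to 33.
      At 33: no left child.
      Visit 33.
      At 33: go right to 24.
        24 is a leaf — visit 24.
    Visit 31.
    At 31: go right to 27.
      At 27: go left to 2.
        2 is a leaf — visit 2.
      Visit 27.
      At 27: no right child.

28 1 17 8 29 33 24 31 2 27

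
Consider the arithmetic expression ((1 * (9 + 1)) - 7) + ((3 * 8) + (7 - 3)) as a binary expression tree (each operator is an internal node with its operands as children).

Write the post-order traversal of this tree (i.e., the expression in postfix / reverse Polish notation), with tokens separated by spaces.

Post-order on an expression tree gives postfix notation: for each operator, emit left operand, right operand, then the operator.

1 9 1 + * 7 - 3 8 * 7 3 - + +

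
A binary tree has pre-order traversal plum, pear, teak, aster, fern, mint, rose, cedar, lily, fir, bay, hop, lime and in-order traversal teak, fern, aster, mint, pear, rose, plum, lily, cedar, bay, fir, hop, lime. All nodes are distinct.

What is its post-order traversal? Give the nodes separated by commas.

The first element of pre-order is the root; it splits in-order into left and right subtrees.
Root plum: left subtree has 6 nodes {teak, fern, aster, mint, pear, rose}, right has 6 {lily, cedar, bay, fir, hop, lime}.
  Root pear: left subtree has 4 nodes {teak, fern, aster, mint}, right has 1 {rose}.
    Root teak: left subtree has 0 nodes { }, right has 3 {fern, aster, mint}.
      Root aster: left subtree has 1 node {fern}, right has 1 {mint}.
  Root cedar: left subtree has 1 node {lily}, right has 4 {bay, fir, hop, lime}.
    Root fir: left subtree has 1 node {bay}, right has 2 {hop, lime}.
      Root hop: left subtree has 0 nodes { }, right has 1 {lime}.

fern, mint, aster, teak, rose, pear, lily, bay, lime, hop, fir, cedar, plum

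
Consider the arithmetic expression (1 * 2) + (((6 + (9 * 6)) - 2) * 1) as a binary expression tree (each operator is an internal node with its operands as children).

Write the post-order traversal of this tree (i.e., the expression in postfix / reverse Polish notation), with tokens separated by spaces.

1 2 * 6 9 6 * + 2 - 1 * +

Post-order on an expression tree gives postfix notation: for each operator, emit left operand, right operand, then the operator.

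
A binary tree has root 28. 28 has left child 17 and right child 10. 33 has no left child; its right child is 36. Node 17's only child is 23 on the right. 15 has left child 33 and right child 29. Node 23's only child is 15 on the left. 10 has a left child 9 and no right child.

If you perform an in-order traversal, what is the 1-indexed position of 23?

6

In-order visits the left subtree, then the node, then the right subtree.
At 28: go left to 17.
  At 17: no left child.
  Visit 17.
  At 17: go right to 23.
    At 23: go left to 15.
      At 15: go left to 33.
        At 33: no left child.
        Visit 33.
        At 33: go right to 36.
          36 is a leaf — visit 36.
      Visit 15.
      At 15: go right to 29.
        29 is a leaf — visit 29.
    Visit 23.
    At 23: no right child.
Visit 28.
At 28: go right to 10.
  At 10: go left to 9.
    9 is a leaf — visit 9.
  Visit 10.
  At 10: no right child.
Full in-order sequence: 17, 33, 36, 15, 29, 23, 28, 9, 10.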